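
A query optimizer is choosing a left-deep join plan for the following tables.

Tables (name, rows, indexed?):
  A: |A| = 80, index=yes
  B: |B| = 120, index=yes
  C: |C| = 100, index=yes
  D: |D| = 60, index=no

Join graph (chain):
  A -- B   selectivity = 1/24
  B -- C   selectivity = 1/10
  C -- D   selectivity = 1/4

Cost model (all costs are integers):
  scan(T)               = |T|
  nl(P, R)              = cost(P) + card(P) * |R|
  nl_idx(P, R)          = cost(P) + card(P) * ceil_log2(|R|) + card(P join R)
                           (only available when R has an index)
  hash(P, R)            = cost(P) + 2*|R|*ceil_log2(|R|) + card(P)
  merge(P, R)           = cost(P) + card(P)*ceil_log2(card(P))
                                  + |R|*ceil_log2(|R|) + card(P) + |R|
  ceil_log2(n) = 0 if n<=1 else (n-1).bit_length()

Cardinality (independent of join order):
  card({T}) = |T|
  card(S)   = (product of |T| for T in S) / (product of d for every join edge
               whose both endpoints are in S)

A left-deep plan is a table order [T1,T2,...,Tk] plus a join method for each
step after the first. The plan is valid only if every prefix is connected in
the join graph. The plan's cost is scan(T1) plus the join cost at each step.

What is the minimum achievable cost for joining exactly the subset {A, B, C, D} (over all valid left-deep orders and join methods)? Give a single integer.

Selinger DP over subsets of {A,B,C,D}:
  {A}: scan cost=80, card=80
  {B}: scan cost=120, card=120
  {C}: scan cost=100, card=100
  {D}: scan cost=60, card=60
  {AB}: card=400; try (B,nl_idx)→1040, (A,hash)→1360, (A,nl_idx)→1360, (B,merge)→1680, (A,merge)→1720, (B,hash)→1840 …(+2); best=1040 via (B,nl_idx)
  {BC}: card=1200; try (C,hash)→1640, (B,merge)→1860, (C,merge)→1880, (B,hash)→1880, (B,nl_idx)→2000, (C,nl_idx)→2160 …(+2); best=1640 via (C,hash)
  {CD}: card=1500; try (D,hash)→920, (C,merge)→1280, (D,merge)→1320, (C,hash)→1520, (C,nl_idx)→1980, (C,nl)→6060 …(+1); best=920 via (D,hash)
  {ABC}: card=4000; try (C,hash)→2840, (A,hash)→3960, (C,merge)→5840, (C,nl_idx)→7840, (A,nl_idx)→14040, (A,merge)→16680 …(+2); best=2840 via (C,hash)
  {BCD}: card=18000; try (D,hash)→3560, (B,hash)→4100, (D,merge)→16460, (B,merge)→19880, (B,nl_idx)→29420, (D,nl)→73640 …(+1); best=3560 via (D,hash)
  {ABCD}: card=60000; try (D,hash)→7560, (A,hash)→22680, (D,merge)→55260, (A,nl_idx)→189560, (D,nl)→242840, (A,merge)→292200 …(+1); best=7560 via (D,hash)

7560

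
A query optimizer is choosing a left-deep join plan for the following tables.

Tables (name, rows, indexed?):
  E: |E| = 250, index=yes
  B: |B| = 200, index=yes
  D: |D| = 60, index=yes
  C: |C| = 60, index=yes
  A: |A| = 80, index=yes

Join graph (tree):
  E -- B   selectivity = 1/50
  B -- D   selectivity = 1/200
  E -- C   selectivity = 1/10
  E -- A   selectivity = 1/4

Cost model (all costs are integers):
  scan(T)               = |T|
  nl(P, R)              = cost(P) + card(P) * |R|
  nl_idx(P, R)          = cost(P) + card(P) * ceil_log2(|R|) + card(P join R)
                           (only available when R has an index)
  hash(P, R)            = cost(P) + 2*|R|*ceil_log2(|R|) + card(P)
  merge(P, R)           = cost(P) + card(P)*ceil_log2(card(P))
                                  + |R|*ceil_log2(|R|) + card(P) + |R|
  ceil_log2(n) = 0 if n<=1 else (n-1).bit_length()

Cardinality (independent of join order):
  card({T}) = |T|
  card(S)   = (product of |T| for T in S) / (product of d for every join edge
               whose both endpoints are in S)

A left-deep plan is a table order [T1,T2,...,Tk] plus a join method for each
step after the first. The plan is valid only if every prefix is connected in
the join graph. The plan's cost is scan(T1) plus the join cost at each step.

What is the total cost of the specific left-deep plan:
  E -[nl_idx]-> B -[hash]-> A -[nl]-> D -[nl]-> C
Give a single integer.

step 1: scan E: cost=250, card=250
step 2: join B via nl_idx
    card(P join B) = 250*200/(50) = 1000
    cost = 250 + 250*8 + 1000 = 3250
step 3: join A via hash
    card(P join A) = 1000*80/(4) = 20000
    cost = 3250 + 2*80*7 + 1000 = 5370
step 4: join D via nl
    card(P join D) = 20000*60/(200) = 6000
    cost = 5370 + 20000*60 = 1205370
step 5: join C via nl
    card(P join C) = 6000*60/(10) = 36000
    cost = 1205370 + 6000*60 = 1565370

1565370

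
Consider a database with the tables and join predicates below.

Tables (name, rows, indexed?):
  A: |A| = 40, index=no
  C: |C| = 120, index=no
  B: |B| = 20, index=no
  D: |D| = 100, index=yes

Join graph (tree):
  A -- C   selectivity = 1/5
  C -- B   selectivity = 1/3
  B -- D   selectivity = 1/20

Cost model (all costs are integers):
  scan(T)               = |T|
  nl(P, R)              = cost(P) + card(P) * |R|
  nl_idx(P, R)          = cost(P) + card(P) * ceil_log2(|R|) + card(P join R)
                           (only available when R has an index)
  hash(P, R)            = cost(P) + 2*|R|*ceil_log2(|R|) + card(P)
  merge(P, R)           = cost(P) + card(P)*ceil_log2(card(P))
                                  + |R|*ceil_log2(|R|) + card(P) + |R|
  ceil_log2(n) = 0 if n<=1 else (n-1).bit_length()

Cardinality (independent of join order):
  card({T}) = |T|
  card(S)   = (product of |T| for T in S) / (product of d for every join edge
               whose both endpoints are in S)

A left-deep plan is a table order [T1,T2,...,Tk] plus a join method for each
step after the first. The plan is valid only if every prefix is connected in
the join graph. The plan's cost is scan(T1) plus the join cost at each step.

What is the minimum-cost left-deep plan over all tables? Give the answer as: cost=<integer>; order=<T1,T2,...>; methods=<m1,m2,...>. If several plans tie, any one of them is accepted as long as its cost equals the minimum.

cost=6500; order=B,D,C,A; methods=nl_idx,merge,hash

Selinger DP (subsets sized 1..n):
  {A}: scan cost=40, card=40
  {C}: scan cost=120, card=120
  {B}: scan cost=20, card=20
  {D}: scan cost=100, card=100
  {AC}: card=960; try (A,hash)→720, (C,merge)→1280, (A,merge)→1360, (C,hash)→1760, (C,nl)→4840, (A,nl)→4920; best=720 via (A,hash)
  {BC}: card=800; try (B,hash)→440, (C,merge)→1100, (B,merge)→1200, (C,hash)→1720, (C,nl)→2420, (B,nl)→2520; best=440 via (B,hash)
  {BD}: card=100; try (D,nl_idx)→260, (B,hash)→400, (D,merge)→940, (B,merge)→1020, (D,hash)→1440, (D,nl)→2020 …(+1); best=260 via (D,nl_idx)
  {ABC}: card=6400; try (A,hash)→1720, (B,hash)→1880, (A,merge)→9520, (B,merge)→11400, (B,nl)→19920, (A,nl)→32440; best=1720 via (A,hash)
  {BCD}: card=4000; try (C,merge)→2020, (C,hash)→2040, (D,hash)→2640, (D,merge)→10040, (D,nl_idx)→10040, (C,nl)→12260 …(+1); best=2020 via (C,merge)
  {ABCD}: card=32000; try (A,hash)→6500, (D,hash)→9520, (A,merge)→54300, (D,nl_idx)→78520, (D,merge)→92120, (A,nl)→162020 …(+1); best=6500 via (A,hash)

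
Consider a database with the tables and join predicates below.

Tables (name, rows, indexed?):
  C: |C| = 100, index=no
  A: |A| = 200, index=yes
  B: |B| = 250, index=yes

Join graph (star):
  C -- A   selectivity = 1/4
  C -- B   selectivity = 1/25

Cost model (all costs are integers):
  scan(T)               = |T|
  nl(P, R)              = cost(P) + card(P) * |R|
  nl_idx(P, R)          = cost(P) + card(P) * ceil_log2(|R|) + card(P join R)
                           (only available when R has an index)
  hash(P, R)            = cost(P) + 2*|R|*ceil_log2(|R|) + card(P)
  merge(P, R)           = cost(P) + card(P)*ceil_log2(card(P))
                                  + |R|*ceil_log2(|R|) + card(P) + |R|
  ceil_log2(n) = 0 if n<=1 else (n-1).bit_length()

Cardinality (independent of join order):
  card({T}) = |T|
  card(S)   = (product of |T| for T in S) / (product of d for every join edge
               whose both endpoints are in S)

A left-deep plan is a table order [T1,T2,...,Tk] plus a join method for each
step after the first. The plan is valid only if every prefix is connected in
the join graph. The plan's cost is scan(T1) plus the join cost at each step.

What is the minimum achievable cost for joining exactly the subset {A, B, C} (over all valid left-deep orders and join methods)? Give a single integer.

6100

Selinger DP over subsets of {A,B,C}:
  {C}: scan cost=100, card=100
  {A}: scan cost=200, card=200
  {B}: scan cost=250, card=250
  {AC}: card=5000; try (C,hash)→1800, (A,merge)→2700, (C,merge)→2800, (A,hash)→3400, (A,nl_idx)→5900, (A,nl)→20100 …(+1); best=1800 via (C,hash)
  {BC}: card=1000; try (C,hash)→1900, (B,nl_idx)→1900, (B,merge)→3150, (C,merge)→3300, (B,hash)→4200, (B,nl)→25100 …(+1); best=1900 via (C,hash)
  {ABC}: card=50000; try (A,hash)→6100, (B,hash)→10800, (A,merge)→14700, (A,nl_idx)→59900, (B,merge)→74050, (B,nl_idx)→91800 …(+2); best=6100 via (A,hash)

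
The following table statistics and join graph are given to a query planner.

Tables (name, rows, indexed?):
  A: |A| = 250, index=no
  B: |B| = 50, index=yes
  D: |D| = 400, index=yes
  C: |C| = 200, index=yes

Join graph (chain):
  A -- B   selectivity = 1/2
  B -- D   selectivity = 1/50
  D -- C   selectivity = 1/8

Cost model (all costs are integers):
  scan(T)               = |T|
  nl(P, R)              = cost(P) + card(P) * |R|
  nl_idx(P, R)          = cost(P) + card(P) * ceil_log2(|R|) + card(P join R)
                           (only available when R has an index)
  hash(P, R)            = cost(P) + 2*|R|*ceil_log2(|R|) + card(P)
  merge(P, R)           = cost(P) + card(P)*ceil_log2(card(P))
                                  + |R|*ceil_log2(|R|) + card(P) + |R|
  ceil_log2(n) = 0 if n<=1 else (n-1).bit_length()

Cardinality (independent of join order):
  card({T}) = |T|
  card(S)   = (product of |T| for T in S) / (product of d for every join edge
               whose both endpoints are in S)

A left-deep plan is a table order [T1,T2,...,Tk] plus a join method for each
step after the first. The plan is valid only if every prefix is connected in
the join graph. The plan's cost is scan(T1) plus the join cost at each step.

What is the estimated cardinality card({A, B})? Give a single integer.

Tables in S: A(250), B(50)
Edges inside S: A-B(d=2)
numerator = 250 * 50 = 12500
denominator = 2 = 2
card(S) = 12500 / 2 = 6250

6250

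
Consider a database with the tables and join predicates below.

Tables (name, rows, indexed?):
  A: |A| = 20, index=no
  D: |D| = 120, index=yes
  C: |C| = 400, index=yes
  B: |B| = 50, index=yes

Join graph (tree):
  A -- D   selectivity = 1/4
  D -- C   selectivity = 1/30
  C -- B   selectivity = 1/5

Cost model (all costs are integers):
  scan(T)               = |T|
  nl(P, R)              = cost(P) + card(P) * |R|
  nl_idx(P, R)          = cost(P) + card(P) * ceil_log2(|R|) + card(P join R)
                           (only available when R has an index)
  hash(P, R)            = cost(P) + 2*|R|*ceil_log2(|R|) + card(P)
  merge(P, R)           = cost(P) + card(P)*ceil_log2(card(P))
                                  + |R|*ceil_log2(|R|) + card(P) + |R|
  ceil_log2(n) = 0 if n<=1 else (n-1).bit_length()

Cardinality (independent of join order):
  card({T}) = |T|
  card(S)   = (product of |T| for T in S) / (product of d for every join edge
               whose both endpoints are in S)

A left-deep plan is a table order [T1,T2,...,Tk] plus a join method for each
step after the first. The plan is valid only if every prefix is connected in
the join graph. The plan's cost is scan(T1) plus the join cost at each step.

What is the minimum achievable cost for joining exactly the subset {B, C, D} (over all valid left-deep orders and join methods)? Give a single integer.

4680

Selinger DP over subsets of {B,C,D}:
  {D}: scan cost=120, card=120
  {C}: scan cost=400, card=400
  {B}: scan cost=50, card=50
  {CD}: card=1600; try (D,hash)→2480, (C,nl_idx)→2800, (D,nl_idx)→4800, (C,merge)→5080, (D,merge)→5360, (C,hash)→7440 …(+2); best=2480 via (D,hash)
  {BC}: card=4000; try (B,hash)→1400, (C,merge)→4400, (C,nl_idx)→4500, (B,merge)→4750, (B,nl_idx)→6800, (C,hash)→7300 …(+2); best=1400 via (B,hash)
  {BCD}: card=16000; try (B,hash)→4680, (D,hash)→7080, (B,merge)→22030, (B,nl_idx)→28080, (D,nl_idx)→45400, (D,merge)→54360 …(+2); best=4680 via (B,hash)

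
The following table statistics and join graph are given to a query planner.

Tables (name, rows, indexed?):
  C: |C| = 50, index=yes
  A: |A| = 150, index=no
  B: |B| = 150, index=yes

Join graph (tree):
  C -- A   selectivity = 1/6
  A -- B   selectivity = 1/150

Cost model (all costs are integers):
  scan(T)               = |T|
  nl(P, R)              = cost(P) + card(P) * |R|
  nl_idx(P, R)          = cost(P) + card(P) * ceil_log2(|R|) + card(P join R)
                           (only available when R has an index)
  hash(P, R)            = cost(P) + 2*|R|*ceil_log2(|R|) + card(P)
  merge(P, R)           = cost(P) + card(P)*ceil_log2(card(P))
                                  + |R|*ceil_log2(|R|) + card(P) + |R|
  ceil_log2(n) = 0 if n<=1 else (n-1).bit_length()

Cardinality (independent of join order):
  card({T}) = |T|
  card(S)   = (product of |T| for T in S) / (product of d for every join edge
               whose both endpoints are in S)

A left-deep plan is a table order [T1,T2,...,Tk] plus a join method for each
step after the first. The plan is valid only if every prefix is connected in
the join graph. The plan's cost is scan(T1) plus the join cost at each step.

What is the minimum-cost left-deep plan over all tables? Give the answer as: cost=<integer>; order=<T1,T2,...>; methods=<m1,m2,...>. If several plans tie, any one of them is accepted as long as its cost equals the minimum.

cost=2250; order=A,B,C; methods=nl_idx,hash

Selinger DP (subsets sized 1..n):
  {C}: scan cost=50, card=50
  {A}: scan cost=150, card=150
  {B}: scan cost=150, card=150
  {AC}: card=1250; try (C,hash)→900, (A,merge)→1750, (C,merge)→1850, (C,nl_idx)→2300, (A,hash)→2500, (A,nl)→7550 …(+1); best=900 via (C,hash)
  {AB}: card=150; try (B,nl_idx)→1500, (B,hash)→2700, (A,hash)→2700, (B,merge)→2850, (A,merge)→2850, (B,nl)→22650 …(+1); best=1500 via (B,nl_idx)
  {ABC}: card=1250; try (C,hash)→2250, (C,merge)→3200, (C,nl_idx)→3650, (B,hash)→4550, (C,nl)→9000, (B,nl_idx)→12150 …(+2); best=2250 via (C,hash)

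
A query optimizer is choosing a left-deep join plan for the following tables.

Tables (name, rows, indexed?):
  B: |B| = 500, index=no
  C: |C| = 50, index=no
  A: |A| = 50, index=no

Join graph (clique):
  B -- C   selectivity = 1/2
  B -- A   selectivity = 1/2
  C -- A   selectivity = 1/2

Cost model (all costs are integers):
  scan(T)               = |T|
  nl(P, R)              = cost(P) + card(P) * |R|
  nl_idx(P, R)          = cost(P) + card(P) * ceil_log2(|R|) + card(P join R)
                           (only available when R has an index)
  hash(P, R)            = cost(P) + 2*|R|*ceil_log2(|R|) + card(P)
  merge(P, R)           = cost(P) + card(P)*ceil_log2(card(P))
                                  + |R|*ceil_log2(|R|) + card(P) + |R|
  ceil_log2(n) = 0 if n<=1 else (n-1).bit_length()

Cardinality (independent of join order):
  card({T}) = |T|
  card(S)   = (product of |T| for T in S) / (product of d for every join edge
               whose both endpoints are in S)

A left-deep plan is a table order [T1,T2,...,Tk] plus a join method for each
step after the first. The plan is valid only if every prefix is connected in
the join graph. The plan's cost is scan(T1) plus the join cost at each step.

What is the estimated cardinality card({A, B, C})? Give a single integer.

156250

Tables in S: A(50), B(500), C(50)
Edges inside S: B-C(d=2), B-A(d=2), C-A(d=2)
numerator = 50 * 500 * 50 = 1250000
denominator = 2 * 2 * 2 = 8
card(S) = 1250000 / 8 = 156250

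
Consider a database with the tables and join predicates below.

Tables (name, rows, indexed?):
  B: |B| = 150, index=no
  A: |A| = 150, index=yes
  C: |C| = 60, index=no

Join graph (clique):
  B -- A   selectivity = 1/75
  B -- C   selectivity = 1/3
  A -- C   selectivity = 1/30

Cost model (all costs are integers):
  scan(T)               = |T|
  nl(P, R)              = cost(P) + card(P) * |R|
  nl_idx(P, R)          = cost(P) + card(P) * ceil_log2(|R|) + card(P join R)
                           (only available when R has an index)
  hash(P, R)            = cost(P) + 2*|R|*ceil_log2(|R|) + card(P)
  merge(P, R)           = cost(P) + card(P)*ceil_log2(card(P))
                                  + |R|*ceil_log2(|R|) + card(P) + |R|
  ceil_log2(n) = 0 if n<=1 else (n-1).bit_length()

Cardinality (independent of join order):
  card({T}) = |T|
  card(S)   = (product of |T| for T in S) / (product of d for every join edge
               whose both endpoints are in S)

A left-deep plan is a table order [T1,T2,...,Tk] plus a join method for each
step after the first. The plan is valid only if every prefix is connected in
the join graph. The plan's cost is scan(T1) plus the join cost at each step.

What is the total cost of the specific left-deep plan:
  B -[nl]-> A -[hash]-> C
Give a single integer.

step 1: scan B: cost=150, card=150
step 2: join A via nl
    card(P join A) = 150*150/(75) = 300
    cost = 150 + 150*150 = 22650
step 3: join C via hash
    card(P join C) = 300*60/(3*30) = 200
    cost = 22650 + 2*60*6 + 300 = 23670

23670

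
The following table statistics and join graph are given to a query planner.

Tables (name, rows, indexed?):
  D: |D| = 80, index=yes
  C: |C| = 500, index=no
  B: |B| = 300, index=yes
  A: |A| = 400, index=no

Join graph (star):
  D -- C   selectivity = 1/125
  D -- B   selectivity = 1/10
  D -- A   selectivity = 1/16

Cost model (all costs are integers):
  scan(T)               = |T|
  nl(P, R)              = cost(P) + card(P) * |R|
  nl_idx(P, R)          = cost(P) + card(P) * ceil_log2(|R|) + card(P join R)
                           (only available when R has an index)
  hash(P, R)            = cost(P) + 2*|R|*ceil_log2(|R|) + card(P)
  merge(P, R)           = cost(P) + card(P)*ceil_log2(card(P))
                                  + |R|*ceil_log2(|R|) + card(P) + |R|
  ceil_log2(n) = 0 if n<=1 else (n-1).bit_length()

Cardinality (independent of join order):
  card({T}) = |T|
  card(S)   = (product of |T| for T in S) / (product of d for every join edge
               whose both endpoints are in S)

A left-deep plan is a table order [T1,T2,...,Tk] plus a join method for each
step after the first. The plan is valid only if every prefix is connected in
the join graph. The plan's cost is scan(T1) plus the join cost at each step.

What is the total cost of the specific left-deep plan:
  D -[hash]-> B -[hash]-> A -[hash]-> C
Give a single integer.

84160

step 1: scan D: cost=80, card=80
step 2: join B via hash
    card(P join B) = 80*300/(10) = 2400
    cost = 80 + 2*300*9 + 80 = 5560
step 3: join A via hash
    card(P join A) = 2400*400/(16) = 60000
    cost = 5560 + 2*400*9 + 2400 = 15160
step 4: join C via hash
    card(P join C) = 60000*500/(125) = 240000
    cost = 15160 + 2*500*9 + 60000 = 84160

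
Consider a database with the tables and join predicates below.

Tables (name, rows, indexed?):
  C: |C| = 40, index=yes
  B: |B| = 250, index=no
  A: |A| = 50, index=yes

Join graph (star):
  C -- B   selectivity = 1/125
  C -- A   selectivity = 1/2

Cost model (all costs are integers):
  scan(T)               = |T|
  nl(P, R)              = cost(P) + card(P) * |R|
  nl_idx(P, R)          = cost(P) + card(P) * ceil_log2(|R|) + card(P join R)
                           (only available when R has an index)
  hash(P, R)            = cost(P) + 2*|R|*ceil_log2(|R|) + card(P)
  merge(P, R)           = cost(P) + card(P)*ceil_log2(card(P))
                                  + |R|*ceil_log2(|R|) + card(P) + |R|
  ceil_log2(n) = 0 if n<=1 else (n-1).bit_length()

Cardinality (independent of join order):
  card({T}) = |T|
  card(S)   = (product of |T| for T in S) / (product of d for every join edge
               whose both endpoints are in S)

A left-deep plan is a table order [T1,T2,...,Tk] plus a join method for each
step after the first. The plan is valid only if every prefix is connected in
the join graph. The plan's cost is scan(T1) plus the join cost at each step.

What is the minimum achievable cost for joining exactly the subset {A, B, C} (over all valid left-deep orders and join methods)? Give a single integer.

1660

Selinger DP over subsets of {A,B,C}:
  {C}: scan cost=40, card=40
  {B}: scan cost=250, card=250
  {A}: scan cost=50, card=50
  {BC}: card=80; try (C,hash)→980, (C,nl_idx)→1830, (B,merge)→2570, (C,merge)→2780, (B,hash)→4080, (B,nl)→10040 …(+1); best=980 via (C,hash)
  {AC}: card=1000; try (C,hash)→580, (A,merge)→670, (C,merge)→680, (A,hash)→680, (A,nl_idx)→1280, (C,nl_idx)→1350 …(+2); best=580 via (C,hash)
  {ABC}: card=2000; try (A,hash)→1660, (A,merge)→1970, (A,nl_idx)→3460, (A,nl)→4980, (B,hash)→5580, (B,merge)→13830 …(+1); best=1660 via (A,hash)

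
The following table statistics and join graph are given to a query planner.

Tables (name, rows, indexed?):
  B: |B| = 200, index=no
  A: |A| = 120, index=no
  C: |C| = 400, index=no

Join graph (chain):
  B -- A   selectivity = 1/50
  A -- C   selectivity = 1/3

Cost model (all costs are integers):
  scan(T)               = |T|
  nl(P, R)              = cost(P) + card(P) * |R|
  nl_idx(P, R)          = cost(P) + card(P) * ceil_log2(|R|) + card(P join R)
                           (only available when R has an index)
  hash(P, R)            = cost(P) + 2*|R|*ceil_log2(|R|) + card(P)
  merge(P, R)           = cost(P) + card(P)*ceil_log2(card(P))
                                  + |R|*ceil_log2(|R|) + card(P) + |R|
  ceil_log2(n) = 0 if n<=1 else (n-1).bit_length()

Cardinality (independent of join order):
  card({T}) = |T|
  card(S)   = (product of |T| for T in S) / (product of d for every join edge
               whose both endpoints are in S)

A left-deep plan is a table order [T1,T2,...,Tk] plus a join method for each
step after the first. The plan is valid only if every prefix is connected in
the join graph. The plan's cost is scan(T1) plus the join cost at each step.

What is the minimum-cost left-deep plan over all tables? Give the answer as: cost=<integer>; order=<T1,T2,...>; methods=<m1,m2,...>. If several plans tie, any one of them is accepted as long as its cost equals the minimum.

cost=9760; order=B,A,C; methods=hash,hash

Selinger DP (subsets sized 1..n):
  {B}: scan cost=200, card=200
  {A}: scan cost=120, card=120
  {C}: scan cost=400, card=400
  {AB}: card=480; try (A,hash)→2080, (B,merge)→2880, (A,merge)→2960, (B,hash)→3440, (B,nl)→24120, (A,nl)→24200; best=2080 via (A,hash)
  {AC}: card=16000; try (A,hash)→2480, (C,merge)→5080, (A,merge)→5360, (C,hash)→7440, (C,nl)→48120, (A,nl)→48400; best=2480 via (A,hash)
  {ABC}: card=64000; try (C,hash)→9760, (C,merge)→10880, (B,hash)→21680, (C,nl)→194080, (B,merge)→244280, (B,nl)→3202480; best=9760 via (C,hash)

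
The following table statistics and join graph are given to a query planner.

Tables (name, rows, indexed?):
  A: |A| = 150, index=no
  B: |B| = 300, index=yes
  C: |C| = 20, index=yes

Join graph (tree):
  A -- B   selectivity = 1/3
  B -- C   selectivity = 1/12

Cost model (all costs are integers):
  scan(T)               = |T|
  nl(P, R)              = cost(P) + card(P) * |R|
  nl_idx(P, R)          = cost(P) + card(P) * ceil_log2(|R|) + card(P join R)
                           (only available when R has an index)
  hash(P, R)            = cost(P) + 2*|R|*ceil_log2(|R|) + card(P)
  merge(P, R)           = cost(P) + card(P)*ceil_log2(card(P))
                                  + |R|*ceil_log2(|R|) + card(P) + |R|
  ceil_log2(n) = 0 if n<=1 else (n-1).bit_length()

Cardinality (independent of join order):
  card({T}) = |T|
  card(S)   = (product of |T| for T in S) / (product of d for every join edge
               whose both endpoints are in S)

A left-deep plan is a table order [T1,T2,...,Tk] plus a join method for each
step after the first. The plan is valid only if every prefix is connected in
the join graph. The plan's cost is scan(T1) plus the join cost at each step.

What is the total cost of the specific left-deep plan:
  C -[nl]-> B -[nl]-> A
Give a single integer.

81020

step 1: scan C: cost=20, card=20
step 2: join B via nl
    card(P join B) = 20*300/(12) = 500
    cost = 20 + 20*300 = 6020
step 3: join A via nl
    card(P join A) = 500*150/(3) = 25000
    cost = 6020 + 500*150 = 81020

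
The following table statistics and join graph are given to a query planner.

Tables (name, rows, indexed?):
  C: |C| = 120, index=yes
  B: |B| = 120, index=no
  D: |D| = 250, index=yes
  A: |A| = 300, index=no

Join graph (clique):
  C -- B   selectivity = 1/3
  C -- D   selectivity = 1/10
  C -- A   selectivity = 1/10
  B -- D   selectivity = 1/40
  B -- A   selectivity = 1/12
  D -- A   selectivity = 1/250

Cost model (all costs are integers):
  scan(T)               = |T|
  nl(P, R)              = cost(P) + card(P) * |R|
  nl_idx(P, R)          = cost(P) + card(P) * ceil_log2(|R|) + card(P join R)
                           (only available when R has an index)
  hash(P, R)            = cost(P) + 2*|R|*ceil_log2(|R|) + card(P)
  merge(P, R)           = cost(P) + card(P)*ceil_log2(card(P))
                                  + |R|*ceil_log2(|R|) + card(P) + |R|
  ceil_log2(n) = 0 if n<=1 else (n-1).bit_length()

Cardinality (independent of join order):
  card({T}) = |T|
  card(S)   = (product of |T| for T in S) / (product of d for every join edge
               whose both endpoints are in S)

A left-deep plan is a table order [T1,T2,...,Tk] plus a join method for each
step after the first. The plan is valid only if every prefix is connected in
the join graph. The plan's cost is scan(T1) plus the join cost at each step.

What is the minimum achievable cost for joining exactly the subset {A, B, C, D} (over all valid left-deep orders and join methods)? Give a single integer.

5535

Selinger DP over subsets of {A,B,C,D}:
  {C}: scan cost=120, card=120
  {B}: scan cost=120, card=120
  {D}: scan cost=250, card=250
  {A}: scan cost=300, card=300
  {BC}: card=4800; try (C,hash)→1920, (B,hash)→1920, (C,merge)→2040, (B,merge)→2040, (C,nl_idx)→5760, (C,nl)→14520 …(+1); best=1920 via (C,hash)
  {CD}: card=3000; try (C,hash)→2180, (D,merge)→3330, (C,merge)→3460, (D,nl_idx)→4080, (D,hash)→4240, (C,nl_idx)→5000 …(+2); best=2180 via (C,hash)
  {AC}: card=3600; try (C,hash)→2280, (A,merge)→4080, (C,merge)→4260, (A,hash)→5640, (C,nl_idx)→6000, (A,nl)→36120 …(+1); best=2280 via (C,hash)
  {BD}: card=750; try (D,nl_idx)→1830, (B,hash)→2180, (D,merge)→3330, (B,merge)→3460, (D,hash)→4240, (D,nl)→30120 …(+1); best=1830 via (D,nl_idx)
  {AB}: card=3000; try (B,hash)→2280, (A,merge)→4080, (B,merge)→4260, (A,hash)→5640, (A,nl)→36120, (B,nl)→36300; best=2280 via (B,hash)
  {AD}: card=300; try (D,nl_idx)→3000, (D,hash)→4600, (A,merge)→5500, (D,merge)→5550, (A,hash)→5900, (A,nl)→75250 …(+1); best=3000 via (D,nl_idx)
  {BCD}: card=3000; try (C,hash)→4260, (B,hash)→6860, (C,nl_idx)→10080, (D,hash)→10720, (C,merge)→11040, (B,merge)→42140 …(+5); best=4260 via (C,hash)
  {ABC}: card=12000; try (C,hash)→6960, (B,hash)→7560, (A,hash)→12120, (C,nl_idx)→35280, (C,merge)→42240, (B,merge)→50040 …(+4); best=6960 via (C,hash)
  {ACD}: card=360; try (C,hash)→4980, (C,nl_idx)→5460, (C,merge)→6960, (D,hash)→9880, (A,hash)→10580, (D,nl_idx)→31440 …(+5); best=4980 via (C,hash)
  {ABD}: card=75; try (B,hash)→4980, (B,merge)→6960, (A,hash)→7980, (D,hash)→9280, (A,merge)→13080, (D,nl_idx)→26355 …(+4); best=4980 via (B,hash)
  {ABCD}: card=30; try (C,nl_idx)→5535, (C,merge)→6540, (C,hash)→6735, (B,hash)→7020, (B,merge)→9540, (A,hash)→12660 …(+8); best=5535 via (C,nl_idx)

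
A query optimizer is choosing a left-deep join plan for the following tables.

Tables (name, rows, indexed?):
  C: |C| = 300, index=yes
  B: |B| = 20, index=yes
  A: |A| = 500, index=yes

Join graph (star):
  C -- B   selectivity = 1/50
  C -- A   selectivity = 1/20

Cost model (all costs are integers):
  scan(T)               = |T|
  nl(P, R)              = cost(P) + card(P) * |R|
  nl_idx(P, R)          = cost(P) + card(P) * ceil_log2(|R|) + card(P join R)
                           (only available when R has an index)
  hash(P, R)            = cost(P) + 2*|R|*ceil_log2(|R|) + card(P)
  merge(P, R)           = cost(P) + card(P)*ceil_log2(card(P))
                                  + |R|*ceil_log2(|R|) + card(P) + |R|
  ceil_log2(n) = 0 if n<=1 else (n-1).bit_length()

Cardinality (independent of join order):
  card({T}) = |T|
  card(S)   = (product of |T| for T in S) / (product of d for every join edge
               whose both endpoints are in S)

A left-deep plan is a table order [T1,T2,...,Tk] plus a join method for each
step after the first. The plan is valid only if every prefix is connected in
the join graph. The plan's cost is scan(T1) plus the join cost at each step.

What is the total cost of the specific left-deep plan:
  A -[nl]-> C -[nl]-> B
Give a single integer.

300500

step 1: scan A: cost=500, card=500
step 2: join C via nl
    card(P join C) = 500*300/(20) = 7500
    cost = 500 + 500*300 = 150500
step 3: join B via nl
    card(P join B) = 7500*20/(50) = 3000
    cost = 150500 + 7500*20 = 300500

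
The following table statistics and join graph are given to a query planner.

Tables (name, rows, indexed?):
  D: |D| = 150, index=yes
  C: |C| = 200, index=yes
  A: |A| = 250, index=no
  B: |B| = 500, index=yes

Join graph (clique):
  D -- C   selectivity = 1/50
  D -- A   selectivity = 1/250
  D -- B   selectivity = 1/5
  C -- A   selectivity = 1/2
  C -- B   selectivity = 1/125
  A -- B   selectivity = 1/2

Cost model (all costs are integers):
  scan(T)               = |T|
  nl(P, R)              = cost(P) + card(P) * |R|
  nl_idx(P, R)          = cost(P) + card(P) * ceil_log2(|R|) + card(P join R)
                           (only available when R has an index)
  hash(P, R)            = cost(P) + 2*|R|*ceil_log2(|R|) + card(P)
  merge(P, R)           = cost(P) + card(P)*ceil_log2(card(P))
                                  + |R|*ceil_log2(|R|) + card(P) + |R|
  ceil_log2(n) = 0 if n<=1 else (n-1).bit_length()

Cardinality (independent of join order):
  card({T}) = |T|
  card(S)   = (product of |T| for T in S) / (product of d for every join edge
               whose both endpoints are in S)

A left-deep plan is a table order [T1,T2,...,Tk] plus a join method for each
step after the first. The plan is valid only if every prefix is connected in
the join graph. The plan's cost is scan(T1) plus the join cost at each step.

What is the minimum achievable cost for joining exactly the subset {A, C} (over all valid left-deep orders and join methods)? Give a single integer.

3700

Selinger DP over subsets of {A,C}:
  {C}: scan cost=200, card=200
  {A}: scan cost=250, card=250
  {AC}: card=25000; try (C,hash)→3700, (A,merge)→4250, (C,merge)→4300, (A,hash)→4400, (C,nl_idx)→27250, (A,nl)→50200 …(+1); best=3700 via (C,hash)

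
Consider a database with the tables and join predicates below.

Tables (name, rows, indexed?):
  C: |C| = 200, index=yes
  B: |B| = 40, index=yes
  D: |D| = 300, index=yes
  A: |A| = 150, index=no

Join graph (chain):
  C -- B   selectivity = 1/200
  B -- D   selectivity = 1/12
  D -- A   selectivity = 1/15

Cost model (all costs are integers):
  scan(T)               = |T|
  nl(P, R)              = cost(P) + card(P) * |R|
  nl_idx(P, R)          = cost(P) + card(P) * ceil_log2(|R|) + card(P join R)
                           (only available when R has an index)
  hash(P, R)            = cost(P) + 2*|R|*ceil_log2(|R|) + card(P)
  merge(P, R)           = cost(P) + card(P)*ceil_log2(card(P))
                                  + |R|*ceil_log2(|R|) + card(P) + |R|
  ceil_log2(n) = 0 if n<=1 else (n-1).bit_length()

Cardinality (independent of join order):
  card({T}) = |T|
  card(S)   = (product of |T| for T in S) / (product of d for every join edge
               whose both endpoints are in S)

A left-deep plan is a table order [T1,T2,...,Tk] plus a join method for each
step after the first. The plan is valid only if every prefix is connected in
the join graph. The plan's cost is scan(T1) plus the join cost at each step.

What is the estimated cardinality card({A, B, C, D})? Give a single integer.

Tables in S: A(150), B(40), C(200), D(300)
Edges inside S: C-B(d=200), B-D(d=12), D-A(d=15)
numerator = 150 * 40 * 200 * 300 = 360000000
denominator = 200 * 12 * 15 = 36000
card(S) = 360000000 / 36000 = 10000

10000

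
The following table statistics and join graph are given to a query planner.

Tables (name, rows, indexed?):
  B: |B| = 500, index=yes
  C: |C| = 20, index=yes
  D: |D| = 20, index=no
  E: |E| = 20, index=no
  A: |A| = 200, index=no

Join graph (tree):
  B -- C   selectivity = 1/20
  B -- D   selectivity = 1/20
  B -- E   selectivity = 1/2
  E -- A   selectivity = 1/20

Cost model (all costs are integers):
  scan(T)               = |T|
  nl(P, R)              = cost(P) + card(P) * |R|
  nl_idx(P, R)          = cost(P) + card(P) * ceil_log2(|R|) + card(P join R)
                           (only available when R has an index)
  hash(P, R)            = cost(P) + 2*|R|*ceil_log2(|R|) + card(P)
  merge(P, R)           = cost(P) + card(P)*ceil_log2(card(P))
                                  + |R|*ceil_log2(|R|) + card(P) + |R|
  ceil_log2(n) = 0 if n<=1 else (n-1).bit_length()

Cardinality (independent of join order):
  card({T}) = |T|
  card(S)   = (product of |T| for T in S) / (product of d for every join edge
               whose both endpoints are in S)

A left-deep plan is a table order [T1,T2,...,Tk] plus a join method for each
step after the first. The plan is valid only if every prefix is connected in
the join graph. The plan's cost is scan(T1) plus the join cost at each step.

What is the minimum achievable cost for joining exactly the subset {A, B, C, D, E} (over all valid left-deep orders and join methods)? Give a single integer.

10300

Selinger DP over subsets of {A,B,C,D,E}:
  {B}: scan cost=500, card=500
  {C}: scan cost=20, card=20
  {D}: scan cost=20, card=20
  {E}: scan cost=20, card=20
  {A}: scan cost=200, card=200
  {BC}: card=500; try (B,nl_idx)→700, (C,hash)→1200, (C,nl_idx)→3500, (B,merge)→5140, (C,merge)→5620, (B,hash)→9040 …(+2); best=700 via (B,nl_idx)
  {BD}: card=500; try (B,nl_idx)→700, (D,hash)→1200, (B,merge)→5140, (D,merge)→5620, (B,hash)→9040, (B,nl)→10020 …(+1); best=700 via (B,nl_idx)
  {BE}: card=5000; try (E,hash)→1200, (B,merge)→5140, (B,nl_idx)→5200, (E,merge)→5620, (B,hash)→9040, (B,nl)→10020 …(+1); best=1200 via (E,hash)
  {AE}: card=200; try (E,hash)→600, (A,merge)→1940, (E,merge)→2120, (A,hash)→3240, (A,nl)→4020, (E,nl)→4200; best=600 via (E,hash)
  {BCD}: card=500; try (D,hash)→1400, (C,hash)→1400, (C,nl_idx)→3700, (D,merge)→5820, (C,merge)→5820, (D,nl)→10700 …(+1); best=1400 via (D,hash)
  {BCE}: card=5000; try (E,hash)→1400, (E,merge)→5820, (C,hash)→6400, (E,nl)→10700, (C,nl_idx)→31200, (C,merge)→71320 …(+1); best=1400 via (E,hash)
  {BDE}: card=5000; try (E,hash)→1400, (E,merge)→5820, (D,hash)→6400, (E,nl)→10700, (D,merge)→71320, (D,nl)→101200; best=1400 via (E,hash)
  {ABE}: card=50000; try (B,merge)→7400, (A,hash)→9400, (B,hash)→9800, (B,nl_idx)→52400, (A,merge)→73000, (B,nl)→100600 …(+1); best=7400 via (B,merge)
  {BCDE}: card=5000; try (E,hash)→2100, (E,merge)→6520, (D,hash)→6600, (C,hash)→6600, (E,nl)→11400, (C,nl_idx)→31400 …(+4); best=2100 via (E,hash)
  {ABCE}: card=50000; try (A,hash)→9600, (C,hash)→57600, (A,merge)→73200, (C,nl_idx)→307400, (C,merge)→857520, (A,nl)→1001400 …(+1); best=9600 via (A,hash)
  {ABDE}: card=50000; try (A,hash)→9600, (D,hash)→57600, (A,merge)→73200, (D,merge)→857520, (A,nl)→1001400, (D,nl)→1007400; best=9600 via (A,hash)
  {ABCDE}: card=50000; try (A,hash)→10300, (D,hash)→59800, (C,hash)→59800, (A,merge)→73900, (C,nl_idx)→309600, (D,merge)→859720 …(+4); best=10300 via (A,hash)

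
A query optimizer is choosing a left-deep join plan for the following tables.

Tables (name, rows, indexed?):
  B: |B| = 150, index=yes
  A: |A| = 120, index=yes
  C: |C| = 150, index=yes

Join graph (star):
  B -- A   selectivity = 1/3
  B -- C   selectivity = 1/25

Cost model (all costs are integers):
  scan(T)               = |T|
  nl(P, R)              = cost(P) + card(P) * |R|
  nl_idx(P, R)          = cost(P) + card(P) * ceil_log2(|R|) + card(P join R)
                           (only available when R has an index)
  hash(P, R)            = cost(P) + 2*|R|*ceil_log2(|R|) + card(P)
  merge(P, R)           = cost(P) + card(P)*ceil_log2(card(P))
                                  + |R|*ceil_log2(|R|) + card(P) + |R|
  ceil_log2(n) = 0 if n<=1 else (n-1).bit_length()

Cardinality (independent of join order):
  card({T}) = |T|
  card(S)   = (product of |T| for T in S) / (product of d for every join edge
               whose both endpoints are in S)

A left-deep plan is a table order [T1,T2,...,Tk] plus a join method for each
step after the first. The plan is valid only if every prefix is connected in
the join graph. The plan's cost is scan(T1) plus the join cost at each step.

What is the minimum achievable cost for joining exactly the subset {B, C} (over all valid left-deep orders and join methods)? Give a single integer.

2250

Selinger DP over subsets of {B,C}:
  {B}: scan cost=150, card=150
  {C}: scan cost=150, card=150
  {BC}: card=900; try (C,nl_idx)→2250, (B,nl_idx)→2250, (C,hash)→2700, (B,hash)→2700, (C,merge)→2850, (B,merge)→2850 …(+2); best=2250 via (C,nl_idx)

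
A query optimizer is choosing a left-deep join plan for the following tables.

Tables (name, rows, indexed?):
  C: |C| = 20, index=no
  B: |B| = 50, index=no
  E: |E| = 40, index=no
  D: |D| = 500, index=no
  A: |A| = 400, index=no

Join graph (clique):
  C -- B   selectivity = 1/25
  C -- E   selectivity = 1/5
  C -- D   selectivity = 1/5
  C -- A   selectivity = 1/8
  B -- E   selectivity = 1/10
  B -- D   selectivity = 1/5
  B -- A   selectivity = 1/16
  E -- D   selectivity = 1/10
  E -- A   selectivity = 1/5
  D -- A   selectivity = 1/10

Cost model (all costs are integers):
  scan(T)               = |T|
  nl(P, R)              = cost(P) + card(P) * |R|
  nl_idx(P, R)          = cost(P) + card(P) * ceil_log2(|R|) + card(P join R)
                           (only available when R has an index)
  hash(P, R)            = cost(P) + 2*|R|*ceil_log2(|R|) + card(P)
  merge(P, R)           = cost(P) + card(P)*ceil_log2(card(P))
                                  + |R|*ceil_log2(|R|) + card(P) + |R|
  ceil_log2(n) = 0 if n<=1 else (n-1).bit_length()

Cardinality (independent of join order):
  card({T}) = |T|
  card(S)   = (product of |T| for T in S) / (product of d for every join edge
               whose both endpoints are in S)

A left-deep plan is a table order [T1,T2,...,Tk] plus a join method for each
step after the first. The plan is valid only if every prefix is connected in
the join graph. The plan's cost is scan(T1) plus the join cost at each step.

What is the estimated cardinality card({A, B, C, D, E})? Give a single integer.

4

Tables in S: A(400), B(50), C(20), D(500), E(40)
Edges inside S: C-B(d=25), C-E(d=5), C-D(d=5), C-A(d=8), B-E(d=10), B-D(d=5), B-A(d=16), E-D(d=10), E-A(d=5), D-A(d=10)
numerator = 400 * 50 * 20 * 500 * 40 = 8000000000
denominator = 25 * 5 * 5 * 8 * 10 * 5 * 16 * 10 * 5 * 10 = 2000000000
card(S) = 8000000000 / 2000000000 = 4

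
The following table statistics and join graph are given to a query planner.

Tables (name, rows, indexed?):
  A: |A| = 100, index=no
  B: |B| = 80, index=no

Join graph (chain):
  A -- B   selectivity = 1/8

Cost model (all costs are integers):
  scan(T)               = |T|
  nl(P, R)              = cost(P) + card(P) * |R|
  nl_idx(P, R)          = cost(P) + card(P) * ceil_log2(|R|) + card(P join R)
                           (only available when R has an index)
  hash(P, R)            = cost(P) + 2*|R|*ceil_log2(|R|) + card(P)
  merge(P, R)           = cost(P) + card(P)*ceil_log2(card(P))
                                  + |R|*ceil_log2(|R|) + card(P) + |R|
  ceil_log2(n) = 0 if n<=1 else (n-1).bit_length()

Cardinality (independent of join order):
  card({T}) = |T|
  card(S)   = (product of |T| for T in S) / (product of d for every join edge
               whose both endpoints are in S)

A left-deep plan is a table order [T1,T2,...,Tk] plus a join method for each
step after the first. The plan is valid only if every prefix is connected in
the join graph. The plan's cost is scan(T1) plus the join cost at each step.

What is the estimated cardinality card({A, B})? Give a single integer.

Tables in S: A(100), B(80)
Edges inside S: A-B(d=8)
numerator = 100 * 80 = 8000
denominator = 8 = 8
card(S) = 8000 / 8 = 1000

1000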